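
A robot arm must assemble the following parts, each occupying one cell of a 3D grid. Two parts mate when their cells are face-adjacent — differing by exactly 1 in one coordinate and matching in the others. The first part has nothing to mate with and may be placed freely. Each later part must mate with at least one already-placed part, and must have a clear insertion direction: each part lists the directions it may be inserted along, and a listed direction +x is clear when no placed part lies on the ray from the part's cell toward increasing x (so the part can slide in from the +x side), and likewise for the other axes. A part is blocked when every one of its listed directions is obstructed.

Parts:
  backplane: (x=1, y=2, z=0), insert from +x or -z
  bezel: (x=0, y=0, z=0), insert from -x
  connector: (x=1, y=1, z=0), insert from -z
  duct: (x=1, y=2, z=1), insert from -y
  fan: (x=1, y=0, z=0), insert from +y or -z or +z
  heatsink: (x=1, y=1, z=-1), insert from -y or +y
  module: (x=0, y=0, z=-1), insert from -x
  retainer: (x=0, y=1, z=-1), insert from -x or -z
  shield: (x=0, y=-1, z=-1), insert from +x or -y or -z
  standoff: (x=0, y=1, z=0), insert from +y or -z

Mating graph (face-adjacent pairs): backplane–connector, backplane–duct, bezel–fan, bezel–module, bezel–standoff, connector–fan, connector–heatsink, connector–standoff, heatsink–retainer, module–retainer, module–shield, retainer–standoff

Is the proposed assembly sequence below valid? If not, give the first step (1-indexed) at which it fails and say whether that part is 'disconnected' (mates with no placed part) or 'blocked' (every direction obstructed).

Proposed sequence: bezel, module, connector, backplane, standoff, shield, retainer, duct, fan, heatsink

Invalid at step 3 (disconnected)

1. bezel@(0, 0, 0) [-x clear] — {bezel}
2. module@(0, 0, -1) [-x clear] — {bezel, module}
3. connector@(1, 1, 0) — no placed neighbour ⇒ disconnected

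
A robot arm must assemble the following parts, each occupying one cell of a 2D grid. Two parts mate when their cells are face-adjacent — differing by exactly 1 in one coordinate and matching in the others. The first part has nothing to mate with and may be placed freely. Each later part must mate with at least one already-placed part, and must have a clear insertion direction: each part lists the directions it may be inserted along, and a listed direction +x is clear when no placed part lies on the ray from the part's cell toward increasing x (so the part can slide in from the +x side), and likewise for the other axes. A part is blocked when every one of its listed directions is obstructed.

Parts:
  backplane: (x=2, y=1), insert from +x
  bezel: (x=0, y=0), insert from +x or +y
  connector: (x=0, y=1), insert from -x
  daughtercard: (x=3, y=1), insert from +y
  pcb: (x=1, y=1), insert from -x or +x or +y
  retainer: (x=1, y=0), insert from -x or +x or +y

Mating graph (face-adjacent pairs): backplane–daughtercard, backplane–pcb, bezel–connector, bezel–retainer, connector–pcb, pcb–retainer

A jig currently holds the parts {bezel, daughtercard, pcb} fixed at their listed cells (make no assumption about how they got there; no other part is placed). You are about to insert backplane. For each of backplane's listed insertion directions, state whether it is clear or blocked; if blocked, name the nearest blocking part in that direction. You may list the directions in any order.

+x: blocked by daughtercard

+x: nearest on ray is daughtercard@(3, 1) ⇒ blocked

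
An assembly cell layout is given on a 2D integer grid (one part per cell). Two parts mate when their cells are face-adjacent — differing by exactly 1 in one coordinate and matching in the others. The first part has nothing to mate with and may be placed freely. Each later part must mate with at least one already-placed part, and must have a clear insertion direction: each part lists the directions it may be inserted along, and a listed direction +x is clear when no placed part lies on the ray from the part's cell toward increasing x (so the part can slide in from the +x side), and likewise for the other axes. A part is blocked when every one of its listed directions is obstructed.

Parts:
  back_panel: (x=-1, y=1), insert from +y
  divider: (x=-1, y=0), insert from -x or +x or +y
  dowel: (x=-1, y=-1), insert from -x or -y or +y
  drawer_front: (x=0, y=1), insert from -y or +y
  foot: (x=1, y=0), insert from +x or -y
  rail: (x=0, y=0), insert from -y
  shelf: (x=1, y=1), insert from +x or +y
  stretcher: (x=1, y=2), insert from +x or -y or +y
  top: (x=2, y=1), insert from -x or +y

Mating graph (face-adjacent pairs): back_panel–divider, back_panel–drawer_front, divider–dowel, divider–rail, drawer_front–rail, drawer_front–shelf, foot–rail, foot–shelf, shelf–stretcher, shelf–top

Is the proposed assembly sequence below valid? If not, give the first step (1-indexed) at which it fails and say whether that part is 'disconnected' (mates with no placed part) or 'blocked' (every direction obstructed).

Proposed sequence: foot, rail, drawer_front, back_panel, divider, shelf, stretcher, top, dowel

1. foot@(1, 0) [+x clear] — {foot}
2. rail@(0, 0) [-y clear] — {foot, rail}
3. drawer_front@(0, 1) [+y clear] — {drawer_front, foot, rail}
4. back_panel@(-1, 1) [+y clear] — {back_panel, drawer_front, foot, rail}
5. divider@(-1, 0) [-x clear] — {back_panel, divider, drawer_front, foot, rail}
6. shelf@(1, 1) [+x clear] — {back_panel, divider, drawer_front, foot, rail, shelf}
7. stretcher@(1, 2) [+x clear] — {back_panel, divider, drawer_front, foot, rail, shelf, stretcher}
8. top@(2, 1) [+y clear] — {back_panel, divider, drawer_front, foot, rail, shelf, stretcher, top}
9. dowel@(-1, -1) [-x clear] — {back_panel, divider, dowel, drawer_front, foot, rail, shelf, stretcher, top}

Valid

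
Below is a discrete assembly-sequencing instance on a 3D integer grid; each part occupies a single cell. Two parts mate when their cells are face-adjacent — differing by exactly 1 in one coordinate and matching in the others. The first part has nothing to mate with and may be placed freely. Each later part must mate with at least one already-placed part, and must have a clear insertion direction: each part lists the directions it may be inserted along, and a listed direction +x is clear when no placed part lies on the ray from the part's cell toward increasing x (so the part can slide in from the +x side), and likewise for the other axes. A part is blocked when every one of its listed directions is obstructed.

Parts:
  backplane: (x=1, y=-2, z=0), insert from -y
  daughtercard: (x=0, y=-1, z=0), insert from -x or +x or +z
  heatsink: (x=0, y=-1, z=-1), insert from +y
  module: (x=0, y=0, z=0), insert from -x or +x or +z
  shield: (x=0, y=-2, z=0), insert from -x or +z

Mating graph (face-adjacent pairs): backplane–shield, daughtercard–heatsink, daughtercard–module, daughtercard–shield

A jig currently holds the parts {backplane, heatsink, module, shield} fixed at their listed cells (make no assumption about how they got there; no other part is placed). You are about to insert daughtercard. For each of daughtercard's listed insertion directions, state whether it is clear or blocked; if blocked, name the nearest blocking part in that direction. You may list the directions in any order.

+x: clear; +z: clear; -x: clear

-x: ray from daughtercard(0, -1, 0) has no placed part ⇒ clear
+x: ray from daughtercard(0, -1, 0) has no placed part ⇒ clear
+z: ray from daughtercard(0, -1, 0) has no placed part ⇒ clear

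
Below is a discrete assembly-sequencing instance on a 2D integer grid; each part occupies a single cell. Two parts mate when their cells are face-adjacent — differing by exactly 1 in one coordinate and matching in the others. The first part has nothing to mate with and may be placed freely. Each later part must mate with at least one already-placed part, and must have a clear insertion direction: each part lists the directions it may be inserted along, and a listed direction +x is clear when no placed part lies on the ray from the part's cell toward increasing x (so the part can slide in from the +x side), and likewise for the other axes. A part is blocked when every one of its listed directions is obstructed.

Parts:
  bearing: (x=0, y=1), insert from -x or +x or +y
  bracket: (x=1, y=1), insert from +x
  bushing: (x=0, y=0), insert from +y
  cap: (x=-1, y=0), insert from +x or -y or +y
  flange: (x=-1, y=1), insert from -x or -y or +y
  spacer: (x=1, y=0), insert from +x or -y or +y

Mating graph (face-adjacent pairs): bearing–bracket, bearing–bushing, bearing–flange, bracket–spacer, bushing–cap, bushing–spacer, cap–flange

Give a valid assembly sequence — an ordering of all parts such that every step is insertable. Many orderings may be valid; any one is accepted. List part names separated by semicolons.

1. bracket@(1, 1) [+x clear] — {bracket}
2. spacer@(1, 0) [+x clear] — {bracket, spacer}
3. bushing@(0, 0) [+y clear] — {bracket, bushing, spacer}
4. bearing@(0, 1) [-x clear] — {bearing, bracket, bushing, spacer}
5. cap@(-1, 0) [-y clear] — {bearing, bracket, bushing, cap, spacer}
6. flange@(-1, 1) [-x clear] — {bearing, bracket, bushing, cap, flange, spacer}

bracket; spacer; bushing; bearing; cap; flange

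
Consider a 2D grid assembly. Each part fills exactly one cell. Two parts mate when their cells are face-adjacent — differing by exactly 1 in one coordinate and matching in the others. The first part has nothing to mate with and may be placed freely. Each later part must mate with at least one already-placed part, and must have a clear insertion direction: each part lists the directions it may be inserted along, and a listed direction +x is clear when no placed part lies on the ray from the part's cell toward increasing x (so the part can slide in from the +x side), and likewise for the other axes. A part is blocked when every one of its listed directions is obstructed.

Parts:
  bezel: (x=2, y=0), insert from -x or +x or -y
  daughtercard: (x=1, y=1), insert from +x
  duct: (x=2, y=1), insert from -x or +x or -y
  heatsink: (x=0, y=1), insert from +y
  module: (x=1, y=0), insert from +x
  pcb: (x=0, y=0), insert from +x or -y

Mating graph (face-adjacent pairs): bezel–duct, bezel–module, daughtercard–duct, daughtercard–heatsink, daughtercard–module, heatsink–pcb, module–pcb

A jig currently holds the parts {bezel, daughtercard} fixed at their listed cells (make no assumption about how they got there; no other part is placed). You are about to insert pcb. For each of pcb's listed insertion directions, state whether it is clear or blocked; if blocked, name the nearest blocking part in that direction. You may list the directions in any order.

+x: nearest on ray is bezel@(2, 0) ⇒ blocked
-y: ray from pcb(0, 0) has no placed part ⇒ clear

+x: blocked by bezel; -y: clear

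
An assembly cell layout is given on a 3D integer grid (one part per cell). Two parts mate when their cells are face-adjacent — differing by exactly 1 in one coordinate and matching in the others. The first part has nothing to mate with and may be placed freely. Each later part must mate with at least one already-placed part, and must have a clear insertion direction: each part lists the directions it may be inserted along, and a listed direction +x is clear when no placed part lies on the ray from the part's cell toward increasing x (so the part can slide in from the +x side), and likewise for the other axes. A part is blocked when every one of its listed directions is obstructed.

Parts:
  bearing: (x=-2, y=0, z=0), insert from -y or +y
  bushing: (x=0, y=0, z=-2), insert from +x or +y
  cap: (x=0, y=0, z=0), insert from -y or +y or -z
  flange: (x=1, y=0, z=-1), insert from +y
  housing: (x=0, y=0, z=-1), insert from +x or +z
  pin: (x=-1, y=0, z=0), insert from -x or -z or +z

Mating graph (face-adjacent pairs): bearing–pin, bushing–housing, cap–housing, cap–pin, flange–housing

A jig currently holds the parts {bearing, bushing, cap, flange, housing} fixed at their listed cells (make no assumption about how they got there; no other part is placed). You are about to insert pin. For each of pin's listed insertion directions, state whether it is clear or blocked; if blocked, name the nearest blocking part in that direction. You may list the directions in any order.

+z: clear; -x: blocked by bearing; -z: clear

-x: nearest on ray is bearing@(-2, 0, 0) ⇒ blocked
-z: ray from pin(-1, 0, 0) has no placed part ⇒ clear
+z: ray from pin(-1, 0, 0) has no placed part ⇒ clear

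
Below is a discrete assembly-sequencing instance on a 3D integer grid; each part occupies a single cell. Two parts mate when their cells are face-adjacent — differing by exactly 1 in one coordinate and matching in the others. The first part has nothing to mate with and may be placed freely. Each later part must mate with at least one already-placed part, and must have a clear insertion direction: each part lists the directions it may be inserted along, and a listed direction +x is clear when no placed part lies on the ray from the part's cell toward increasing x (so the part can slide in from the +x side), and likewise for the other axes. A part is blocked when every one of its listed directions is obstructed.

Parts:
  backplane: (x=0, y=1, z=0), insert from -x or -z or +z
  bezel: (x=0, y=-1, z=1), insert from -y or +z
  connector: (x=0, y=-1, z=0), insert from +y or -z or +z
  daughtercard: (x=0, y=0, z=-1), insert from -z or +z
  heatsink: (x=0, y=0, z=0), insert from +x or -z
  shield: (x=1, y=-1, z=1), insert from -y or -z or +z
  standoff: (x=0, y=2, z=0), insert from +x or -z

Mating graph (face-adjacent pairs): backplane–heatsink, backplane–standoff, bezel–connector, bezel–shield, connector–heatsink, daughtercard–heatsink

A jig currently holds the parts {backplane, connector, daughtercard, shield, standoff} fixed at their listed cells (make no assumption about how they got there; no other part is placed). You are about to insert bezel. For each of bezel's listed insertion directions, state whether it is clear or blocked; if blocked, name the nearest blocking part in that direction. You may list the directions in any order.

-y: ray from bezel(0, -1, 1) has no placed part ⇒ clear
+z: ray from bezel(0, -1, 1) has no placed part ⇒ clear

+z: clear; -y: clear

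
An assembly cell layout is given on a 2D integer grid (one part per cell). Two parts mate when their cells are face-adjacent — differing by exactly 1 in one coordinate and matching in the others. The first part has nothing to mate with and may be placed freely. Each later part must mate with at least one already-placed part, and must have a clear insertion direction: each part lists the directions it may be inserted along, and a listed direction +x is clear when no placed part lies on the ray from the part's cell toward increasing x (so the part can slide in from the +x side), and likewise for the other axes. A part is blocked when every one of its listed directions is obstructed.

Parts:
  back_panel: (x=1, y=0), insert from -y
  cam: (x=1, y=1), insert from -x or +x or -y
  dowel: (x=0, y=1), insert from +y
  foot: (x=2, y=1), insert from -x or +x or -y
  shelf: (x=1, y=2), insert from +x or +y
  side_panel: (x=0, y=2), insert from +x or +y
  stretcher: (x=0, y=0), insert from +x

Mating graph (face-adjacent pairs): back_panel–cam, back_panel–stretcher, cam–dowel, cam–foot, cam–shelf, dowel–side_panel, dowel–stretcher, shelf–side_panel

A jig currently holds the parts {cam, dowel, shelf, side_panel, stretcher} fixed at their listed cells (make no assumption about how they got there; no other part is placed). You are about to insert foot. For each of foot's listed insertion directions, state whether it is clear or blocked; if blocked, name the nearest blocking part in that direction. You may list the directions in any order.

-x: nearest on ray is cam@(1, 1) ⇒ blocked
+x: ray from foot(2, 1) has no placed part ⇒ clear
-y: ray from foot(2, 1) has no placed part ⇒ clear

+x: clear; -x: blocked by cam; -y: clear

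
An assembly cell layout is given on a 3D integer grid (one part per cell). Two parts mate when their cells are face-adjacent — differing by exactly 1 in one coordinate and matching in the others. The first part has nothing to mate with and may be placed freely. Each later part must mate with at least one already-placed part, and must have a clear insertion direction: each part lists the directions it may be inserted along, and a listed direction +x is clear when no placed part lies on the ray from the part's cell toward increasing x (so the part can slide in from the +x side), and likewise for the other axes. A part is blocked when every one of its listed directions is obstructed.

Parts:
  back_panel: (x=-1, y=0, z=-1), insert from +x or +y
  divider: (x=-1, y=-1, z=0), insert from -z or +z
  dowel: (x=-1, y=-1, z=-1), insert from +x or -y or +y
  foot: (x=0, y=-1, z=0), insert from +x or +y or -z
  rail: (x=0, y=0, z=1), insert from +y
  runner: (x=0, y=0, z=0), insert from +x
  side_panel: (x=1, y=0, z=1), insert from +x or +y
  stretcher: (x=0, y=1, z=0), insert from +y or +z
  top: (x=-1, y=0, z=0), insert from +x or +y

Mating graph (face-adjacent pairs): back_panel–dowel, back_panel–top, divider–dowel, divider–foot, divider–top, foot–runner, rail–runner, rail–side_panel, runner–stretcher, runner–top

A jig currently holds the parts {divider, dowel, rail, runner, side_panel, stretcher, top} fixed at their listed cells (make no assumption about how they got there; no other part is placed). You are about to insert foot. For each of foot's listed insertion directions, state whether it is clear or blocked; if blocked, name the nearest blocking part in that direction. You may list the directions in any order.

+x: ray from foot(0, -1, 0) has no placed part ⇒ clear
+y: nearest on ray is runner@(0, 0, 0) ⇒ blocked
-z: ray from foot(0, -1, 0) has no placed part ⇒ clear

+x: clear; +y: blocked by runner; -z: clear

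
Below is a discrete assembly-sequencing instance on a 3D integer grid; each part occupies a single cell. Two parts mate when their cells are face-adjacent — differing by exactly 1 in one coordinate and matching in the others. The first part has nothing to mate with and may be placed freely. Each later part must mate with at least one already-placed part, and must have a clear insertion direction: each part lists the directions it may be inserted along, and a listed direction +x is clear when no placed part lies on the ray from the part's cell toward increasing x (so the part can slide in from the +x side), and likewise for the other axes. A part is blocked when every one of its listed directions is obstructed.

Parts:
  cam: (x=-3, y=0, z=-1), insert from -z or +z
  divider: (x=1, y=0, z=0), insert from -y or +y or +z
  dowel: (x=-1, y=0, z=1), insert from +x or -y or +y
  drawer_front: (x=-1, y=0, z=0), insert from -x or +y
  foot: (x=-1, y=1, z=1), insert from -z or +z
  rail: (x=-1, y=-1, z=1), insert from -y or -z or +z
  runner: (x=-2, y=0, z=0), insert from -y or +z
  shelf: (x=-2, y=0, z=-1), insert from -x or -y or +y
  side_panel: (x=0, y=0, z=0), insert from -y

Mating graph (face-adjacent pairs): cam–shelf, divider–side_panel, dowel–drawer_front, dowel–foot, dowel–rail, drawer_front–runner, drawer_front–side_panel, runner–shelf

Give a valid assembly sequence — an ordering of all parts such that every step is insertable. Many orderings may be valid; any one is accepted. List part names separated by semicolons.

shelf; runner; drawer_front; dowel; foot; cam; side_panel; divider; rail

1. shelf@(-2, 0, -1) [-x clear] — {shelf}
2. runner@(-2, 0, 0) [-y clear] — {runner, shelf}
3. drawer_front@(-1, 0, 0) [+y clear] — {drawer_front, runner, shelf}
4. dowel@(-1, 0, 1) [+x clear] — {dowel, drawer_front, runner, shelf}
5. foot@(-1, 1, 1) [-z clear] — {dowel, drawer_front, foot, runner, shelf}
6. cam@(-3, 0, -1) [-z clear] — {cam, dowel, drawer_front, foot, runner, shelf}
7. side_panel@(0, 0, 0) [-y clear] — {cam, dowel, drawer_front, foot, runner, shelf, side_panel}
8. divider@(1, 0, 0) [-y clear] — {cam, divider, dowel, drawer_front, foot, runner, shelf, side_panel}
9. rail@(-1, -1, 1) [-y clear] — {cam, divider, dowel, drawer_front, foot, rail, runner, shelf, side_panel}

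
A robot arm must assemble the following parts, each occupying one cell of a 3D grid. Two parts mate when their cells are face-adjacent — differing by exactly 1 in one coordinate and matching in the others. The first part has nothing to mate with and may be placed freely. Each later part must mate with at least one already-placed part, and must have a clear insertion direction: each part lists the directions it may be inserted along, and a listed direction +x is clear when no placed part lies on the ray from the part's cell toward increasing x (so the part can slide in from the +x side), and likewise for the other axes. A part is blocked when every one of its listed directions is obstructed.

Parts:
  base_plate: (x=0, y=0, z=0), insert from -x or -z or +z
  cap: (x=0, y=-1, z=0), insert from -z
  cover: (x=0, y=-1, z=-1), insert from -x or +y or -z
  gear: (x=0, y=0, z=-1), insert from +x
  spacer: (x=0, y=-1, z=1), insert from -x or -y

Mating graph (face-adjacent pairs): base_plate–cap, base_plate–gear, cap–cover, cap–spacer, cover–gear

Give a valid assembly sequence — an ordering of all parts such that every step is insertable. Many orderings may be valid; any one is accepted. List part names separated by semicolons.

1. base_plate@(0, 0, 0) [-x clear] — {base_plate}
2. cap@(0, -1, 0) [-z clear] — {base_plate, cap}
3. cover@(0, -1, -1) [-x clear] — {base_plate, cap, cover}
4. gear@(0, 0, -1) [+x clear] — {base_plate, cap, cover, gear}
5. spacer@(0, -1, 1) [-x clear] — {base_plate, cap, cover, gear, spacer}

base_plate; cap; cover; gear; spacer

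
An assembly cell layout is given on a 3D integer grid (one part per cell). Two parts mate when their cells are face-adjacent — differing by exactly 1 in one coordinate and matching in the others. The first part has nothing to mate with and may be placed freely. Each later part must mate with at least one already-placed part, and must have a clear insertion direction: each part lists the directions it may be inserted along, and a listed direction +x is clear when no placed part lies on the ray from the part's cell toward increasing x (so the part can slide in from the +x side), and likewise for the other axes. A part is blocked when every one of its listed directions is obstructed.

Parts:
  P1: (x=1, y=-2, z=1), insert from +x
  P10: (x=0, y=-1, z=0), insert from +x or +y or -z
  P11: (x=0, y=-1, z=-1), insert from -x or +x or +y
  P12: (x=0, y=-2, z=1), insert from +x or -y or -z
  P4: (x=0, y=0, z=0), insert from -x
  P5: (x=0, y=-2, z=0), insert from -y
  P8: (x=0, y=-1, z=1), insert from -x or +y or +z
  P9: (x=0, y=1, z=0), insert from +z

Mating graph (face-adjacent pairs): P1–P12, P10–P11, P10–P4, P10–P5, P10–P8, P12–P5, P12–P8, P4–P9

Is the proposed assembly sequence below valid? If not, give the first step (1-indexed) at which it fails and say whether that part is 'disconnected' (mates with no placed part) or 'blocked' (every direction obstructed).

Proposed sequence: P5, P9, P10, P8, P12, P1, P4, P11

1. P5@(0, -2, 0) [-y clear] — {P5}
2. P9@(0, 1, 0) — no placed neighbour ⇒ disconnected

Invalid at step 2 (disconnected)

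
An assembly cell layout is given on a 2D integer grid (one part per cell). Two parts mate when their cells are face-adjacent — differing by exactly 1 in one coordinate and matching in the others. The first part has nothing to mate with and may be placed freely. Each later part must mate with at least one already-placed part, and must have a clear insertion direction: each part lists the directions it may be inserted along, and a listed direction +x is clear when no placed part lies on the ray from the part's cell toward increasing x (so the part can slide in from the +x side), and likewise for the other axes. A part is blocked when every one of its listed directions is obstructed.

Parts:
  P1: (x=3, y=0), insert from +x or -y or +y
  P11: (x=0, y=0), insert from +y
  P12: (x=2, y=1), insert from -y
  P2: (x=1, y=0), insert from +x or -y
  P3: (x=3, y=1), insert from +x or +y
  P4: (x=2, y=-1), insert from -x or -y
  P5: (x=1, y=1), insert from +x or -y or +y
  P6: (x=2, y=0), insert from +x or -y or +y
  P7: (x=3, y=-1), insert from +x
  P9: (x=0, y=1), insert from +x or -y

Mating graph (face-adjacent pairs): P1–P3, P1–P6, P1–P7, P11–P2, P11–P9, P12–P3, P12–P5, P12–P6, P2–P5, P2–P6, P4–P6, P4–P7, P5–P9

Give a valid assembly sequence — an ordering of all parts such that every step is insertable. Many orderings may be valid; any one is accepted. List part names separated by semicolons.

1. P11@(0, 0) [+y clear] — {P11}
2. P9@(0, 1) [+x clear] — {P11, P9}
3. P2@(1, 0) [+x clear] — {P11, P2, P9}
4. P5@(1, 1) [+x clear] — {P11, P2, P5, P9}
5. P12@(2, 1) [-y clear] — {P11, P12, P2, P5, P9}
6. P6@(2, 0) [+x clear] — {P11, P12, P2, P5, P6, P9}
7. P4@(2, -1) [-x clear] — {P11, P12, P2, P4, P5, P6, P9}
8. P1@(3, 0) [+x clear] — {P1, P11, P12, P2, P4, P5, P6, P9}
9. P3@(3, 1) [+x clear] — {P1, P11, P12, P2, P3, P4, P5, P6, P9}
10. P7@(3, -1) [+x clear] — {P1, P11, P12, P2, P3, P4, P5, P6, P7, P9}

P11; P9; P2; P5; P12; P6; P4; P1; P3; P7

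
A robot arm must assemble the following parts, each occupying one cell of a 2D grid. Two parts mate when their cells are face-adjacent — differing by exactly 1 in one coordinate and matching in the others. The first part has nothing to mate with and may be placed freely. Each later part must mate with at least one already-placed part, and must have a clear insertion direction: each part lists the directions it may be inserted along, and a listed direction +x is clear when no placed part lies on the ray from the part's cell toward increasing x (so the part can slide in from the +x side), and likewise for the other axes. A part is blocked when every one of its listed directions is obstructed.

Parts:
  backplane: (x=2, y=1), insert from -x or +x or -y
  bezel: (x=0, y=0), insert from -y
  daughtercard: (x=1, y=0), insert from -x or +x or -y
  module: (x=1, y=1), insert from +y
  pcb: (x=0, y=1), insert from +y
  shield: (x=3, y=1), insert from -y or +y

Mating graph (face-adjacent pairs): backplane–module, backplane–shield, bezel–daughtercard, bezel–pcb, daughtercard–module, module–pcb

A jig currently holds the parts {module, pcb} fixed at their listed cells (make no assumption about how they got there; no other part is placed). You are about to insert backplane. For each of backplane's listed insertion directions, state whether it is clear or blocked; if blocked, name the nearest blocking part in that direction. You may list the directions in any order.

+x: clear; -x: blocked by module; -y: clear

-x: nearest on ray is module@(1, 1) ⇒ blocked
+x: ray from backplane(2, 1) has no placed part ⇒ clear
-y: ray from backplane(2, 1) has no placed part ⇒ clear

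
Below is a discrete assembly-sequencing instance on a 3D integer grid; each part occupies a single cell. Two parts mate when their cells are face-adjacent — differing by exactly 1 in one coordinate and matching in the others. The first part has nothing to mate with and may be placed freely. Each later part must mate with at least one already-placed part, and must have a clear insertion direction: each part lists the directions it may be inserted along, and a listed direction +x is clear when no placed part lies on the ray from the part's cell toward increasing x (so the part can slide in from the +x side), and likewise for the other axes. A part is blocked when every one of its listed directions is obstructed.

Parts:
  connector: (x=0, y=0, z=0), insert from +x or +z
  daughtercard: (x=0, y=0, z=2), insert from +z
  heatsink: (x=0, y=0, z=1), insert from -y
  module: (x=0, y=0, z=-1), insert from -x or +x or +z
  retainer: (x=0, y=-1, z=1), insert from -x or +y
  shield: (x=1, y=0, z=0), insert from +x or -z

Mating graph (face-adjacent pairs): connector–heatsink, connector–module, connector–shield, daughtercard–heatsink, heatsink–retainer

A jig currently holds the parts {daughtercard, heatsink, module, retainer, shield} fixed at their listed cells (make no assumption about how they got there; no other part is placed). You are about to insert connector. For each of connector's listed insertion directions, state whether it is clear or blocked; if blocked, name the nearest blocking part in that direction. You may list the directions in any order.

+x: nearest on ray is shield@(1, 0, 0) ⇒ blocked
+z: nearest on ray is heatsink@(0, 0, 1) ⇒ blocked

+x: blocked by shield; +z: blocked by heatsink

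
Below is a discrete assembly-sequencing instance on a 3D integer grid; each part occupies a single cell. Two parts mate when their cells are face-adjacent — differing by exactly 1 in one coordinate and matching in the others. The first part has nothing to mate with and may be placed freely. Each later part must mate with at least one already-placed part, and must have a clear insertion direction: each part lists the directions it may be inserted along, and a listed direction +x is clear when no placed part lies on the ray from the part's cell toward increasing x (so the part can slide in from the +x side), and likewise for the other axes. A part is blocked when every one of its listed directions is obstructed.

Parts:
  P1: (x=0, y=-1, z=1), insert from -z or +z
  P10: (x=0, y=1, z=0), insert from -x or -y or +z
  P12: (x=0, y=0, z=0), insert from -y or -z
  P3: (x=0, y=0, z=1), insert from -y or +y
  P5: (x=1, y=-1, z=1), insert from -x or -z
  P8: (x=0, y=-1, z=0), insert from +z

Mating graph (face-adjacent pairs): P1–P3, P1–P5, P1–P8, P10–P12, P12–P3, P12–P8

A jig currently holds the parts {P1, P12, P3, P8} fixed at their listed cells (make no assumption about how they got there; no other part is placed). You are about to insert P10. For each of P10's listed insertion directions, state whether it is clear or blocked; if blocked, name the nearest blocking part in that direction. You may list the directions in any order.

+z: clear; -x: clear; -y: blocked by P12

-x: ray from P10(0, 1, 0) has no placed part ⇒ clear
-y: nearest on ray is P12@(0, 0, 0) ⇒ blocked
+z: ray from P10(0, 1, 0) has no placed part ⇒ clear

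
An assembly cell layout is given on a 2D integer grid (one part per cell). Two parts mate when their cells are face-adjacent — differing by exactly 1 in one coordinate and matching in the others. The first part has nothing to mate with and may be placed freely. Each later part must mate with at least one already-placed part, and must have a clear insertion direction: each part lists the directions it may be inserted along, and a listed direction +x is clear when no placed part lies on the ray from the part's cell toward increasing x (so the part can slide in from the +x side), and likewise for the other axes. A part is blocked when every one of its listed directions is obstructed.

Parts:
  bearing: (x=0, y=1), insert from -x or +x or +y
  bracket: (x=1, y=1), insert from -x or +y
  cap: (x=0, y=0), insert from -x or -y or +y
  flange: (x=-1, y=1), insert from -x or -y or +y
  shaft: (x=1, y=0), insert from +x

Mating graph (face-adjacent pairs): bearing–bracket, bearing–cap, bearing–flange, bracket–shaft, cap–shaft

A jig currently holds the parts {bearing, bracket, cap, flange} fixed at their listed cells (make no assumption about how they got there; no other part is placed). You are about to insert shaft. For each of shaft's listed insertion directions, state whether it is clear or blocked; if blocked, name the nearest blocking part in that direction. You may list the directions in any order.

+x: clear

+x: ray from shaft(1, 0) has no placed part ⇒ clear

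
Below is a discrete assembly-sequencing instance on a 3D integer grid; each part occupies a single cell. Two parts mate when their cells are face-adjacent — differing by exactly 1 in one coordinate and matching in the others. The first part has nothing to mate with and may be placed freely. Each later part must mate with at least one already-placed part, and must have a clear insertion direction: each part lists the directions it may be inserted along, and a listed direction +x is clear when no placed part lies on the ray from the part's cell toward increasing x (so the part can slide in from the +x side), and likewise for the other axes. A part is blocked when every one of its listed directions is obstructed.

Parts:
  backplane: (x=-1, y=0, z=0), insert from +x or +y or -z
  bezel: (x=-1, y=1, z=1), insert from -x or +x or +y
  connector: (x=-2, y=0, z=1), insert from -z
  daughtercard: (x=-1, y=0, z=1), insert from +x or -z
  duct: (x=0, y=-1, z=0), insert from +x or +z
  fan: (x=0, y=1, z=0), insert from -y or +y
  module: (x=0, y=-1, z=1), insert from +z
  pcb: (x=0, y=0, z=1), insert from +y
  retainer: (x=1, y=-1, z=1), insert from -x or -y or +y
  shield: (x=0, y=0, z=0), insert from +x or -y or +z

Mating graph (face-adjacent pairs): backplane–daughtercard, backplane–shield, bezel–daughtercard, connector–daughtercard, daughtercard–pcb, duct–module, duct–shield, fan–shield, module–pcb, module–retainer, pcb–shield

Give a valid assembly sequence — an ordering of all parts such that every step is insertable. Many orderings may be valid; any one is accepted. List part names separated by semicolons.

duct; module; pcb; shield; daughtercard; backplane; connector; retainer; bezel; fan

1. duct@(0, -1, 0) [+x clear] — {duct}
2. module@(0, -1, 1) [+z clear] — {duct, module}
3. pcb@(0, 0, 1) [+y clear] — {duct, module, pcb}
4. shield@(0, 0, 0) [+x clear] — {duct, module, pcb, shield}
5. daughtercard@(-1, 0, 1) [-z clear] — {daughtercard, duct, module, pcb, shield}
6. backplane@(-1, 0, 0) [+y clear] — {backplane, daughtercard, duct, module, pcb, shield}
7. connector@(-2, 0, 1) [-z clear] — {backplane, connector, daughtercard, duct, module, pcb, shield}
8. retainer@(1, -1, 1) [-y clear] — {backplane, connector, daughtercard, duct, module, pcb, retainer, shield}
9. bezel@(-1, 1, 1) [-x clear] — {backplane, bezel, connector, daughtercard, duct, module, pcb, retainer, shield}
10. fan@(0, 1, 0) [+y clear] — {backplane, bezel, connector, daughtercard, duct, fan, module, pcb, retainer, shield}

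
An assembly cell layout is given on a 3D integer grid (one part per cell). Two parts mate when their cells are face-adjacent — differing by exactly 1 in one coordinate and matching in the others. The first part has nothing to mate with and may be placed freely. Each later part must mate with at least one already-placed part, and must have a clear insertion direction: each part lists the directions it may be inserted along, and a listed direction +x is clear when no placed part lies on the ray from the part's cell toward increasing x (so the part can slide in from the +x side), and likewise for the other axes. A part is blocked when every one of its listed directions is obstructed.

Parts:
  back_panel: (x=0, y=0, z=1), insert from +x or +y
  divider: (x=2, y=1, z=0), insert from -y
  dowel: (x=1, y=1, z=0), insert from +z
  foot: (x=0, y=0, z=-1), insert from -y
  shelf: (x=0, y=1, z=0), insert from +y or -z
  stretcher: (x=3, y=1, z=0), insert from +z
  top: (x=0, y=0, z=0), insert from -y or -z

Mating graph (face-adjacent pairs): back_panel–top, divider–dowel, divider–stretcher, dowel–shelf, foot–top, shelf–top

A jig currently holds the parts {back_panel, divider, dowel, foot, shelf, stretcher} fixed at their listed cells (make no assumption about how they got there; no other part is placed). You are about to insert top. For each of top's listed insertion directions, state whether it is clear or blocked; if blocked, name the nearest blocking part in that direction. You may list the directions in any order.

-y: clear; -z: blocked by foot

-y: ray from top(0, 0, 0) has no placed part ⇒ clear
-z: nearest on ray is foot@(0, 0, -1) ⇒ blocked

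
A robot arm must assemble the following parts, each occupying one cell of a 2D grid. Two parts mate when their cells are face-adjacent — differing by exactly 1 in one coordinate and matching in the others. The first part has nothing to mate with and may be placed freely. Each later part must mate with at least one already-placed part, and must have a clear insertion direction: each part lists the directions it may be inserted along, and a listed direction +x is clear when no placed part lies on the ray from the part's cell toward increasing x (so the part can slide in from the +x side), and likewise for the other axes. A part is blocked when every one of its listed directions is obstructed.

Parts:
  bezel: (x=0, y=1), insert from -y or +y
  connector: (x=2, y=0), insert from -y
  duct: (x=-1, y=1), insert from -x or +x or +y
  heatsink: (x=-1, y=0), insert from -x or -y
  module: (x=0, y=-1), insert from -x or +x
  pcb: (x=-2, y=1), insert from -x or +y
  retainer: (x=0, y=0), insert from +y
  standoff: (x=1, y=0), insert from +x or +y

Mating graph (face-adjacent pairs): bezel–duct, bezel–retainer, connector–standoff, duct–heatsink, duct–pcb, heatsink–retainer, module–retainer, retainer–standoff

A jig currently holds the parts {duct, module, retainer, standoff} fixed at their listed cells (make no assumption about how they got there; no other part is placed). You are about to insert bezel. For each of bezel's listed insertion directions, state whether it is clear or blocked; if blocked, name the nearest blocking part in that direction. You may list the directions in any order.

+y: clear; -y: blocked by retainer

-y: nearest on ray is retainer@(0, 0) ⇒ blocked
+y: ray from bezel(0, 1) has no placed part ⇒ clear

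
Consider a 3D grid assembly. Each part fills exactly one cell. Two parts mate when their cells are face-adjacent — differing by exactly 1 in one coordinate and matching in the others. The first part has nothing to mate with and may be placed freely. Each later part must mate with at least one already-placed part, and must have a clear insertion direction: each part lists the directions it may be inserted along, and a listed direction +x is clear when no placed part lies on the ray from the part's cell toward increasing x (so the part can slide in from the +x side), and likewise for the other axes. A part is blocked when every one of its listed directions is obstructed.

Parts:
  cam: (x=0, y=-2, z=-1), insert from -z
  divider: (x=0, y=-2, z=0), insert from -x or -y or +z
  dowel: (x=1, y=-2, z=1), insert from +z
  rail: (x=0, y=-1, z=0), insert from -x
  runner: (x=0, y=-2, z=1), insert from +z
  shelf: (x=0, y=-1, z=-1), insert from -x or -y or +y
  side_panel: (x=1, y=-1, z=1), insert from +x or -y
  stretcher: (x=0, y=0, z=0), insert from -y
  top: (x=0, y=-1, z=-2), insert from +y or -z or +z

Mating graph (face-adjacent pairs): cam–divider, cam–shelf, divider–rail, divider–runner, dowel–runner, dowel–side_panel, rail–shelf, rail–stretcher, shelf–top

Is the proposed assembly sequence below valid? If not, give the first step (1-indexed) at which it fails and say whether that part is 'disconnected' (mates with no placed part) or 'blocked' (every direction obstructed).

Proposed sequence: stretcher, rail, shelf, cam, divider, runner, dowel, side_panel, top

Valid

1. stretcher@(0, 0, 0) [-y clear] — {stretcher}
2. rail@(0, -1, 0) [-x clear] — {rail, stretcher}
3. shelf@(0, -1, -1) [-x clear] — {rail, shelf, stretcher}
4. cam@(0, -2, -1) [-z clear] — {cam, rail, shelf, stretcher}
5. divider@(0, -2, 0) [-x clear] — {cam, divider, rail, shelf, stretcher}
6. runner@(0, -2, 1) [+z clear] — {cam, divider, rail, runner, shelf, stretcher}
7. dowel@(1, -2, 1) [+z clear] — {cam, divider, dowel, rail, runner, shelf, stretcher}
8. side_panel@(1, -1, 1) [+x clear] — {cam, divider, dowel, rail, runner, shelf, side_panel, stretcher}
9. top@(0, -1, -2) [+y clear] — {cam, divider, dowel, rail, runner, shelf, side_panel, stretcher, top}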